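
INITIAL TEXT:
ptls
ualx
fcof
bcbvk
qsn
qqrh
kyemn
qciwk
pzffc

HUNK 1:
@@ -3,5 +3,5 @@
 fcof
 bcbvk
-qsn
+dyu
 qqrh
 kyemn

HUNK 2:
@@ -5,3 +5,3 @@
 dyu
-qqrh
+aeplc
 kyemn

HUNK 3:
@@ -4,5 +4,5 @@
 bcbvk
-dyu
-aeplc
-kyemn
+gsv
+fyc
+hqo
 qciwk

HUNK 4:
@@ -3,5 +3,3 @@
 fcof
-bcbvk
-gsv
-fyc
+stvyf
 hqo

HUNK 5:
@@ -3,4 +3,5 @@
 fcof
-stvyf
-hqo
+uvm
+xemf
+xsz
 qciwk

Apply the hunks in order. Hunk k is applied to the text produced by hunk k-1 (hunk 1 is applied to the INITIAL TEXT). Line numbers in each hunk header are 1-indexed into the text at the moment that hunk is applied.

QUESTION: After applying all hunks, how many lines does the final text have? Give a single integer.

Answer: 8

Derivation:
Hunk 1: at line 3 remove [qsn] add [dyu] -> 9 lines: ptls ualx fcof bcbvk dyu qqrh kyemn qciwk pzffc
Hunk 2: at line 5 remove [qqrh] add [aeplc] -> 9 lines: ptls ualx fcof bcbvk dyu aeplc kyemn qciwk pzffc
Hunk 3: at line 4 remove [dyu,aeplc,kyemn] add [gsv,fyc,hqo] -> 9 lines: ptls ualx fcof bcbvk gsv fyc hqo qciwk pzffc
Hunk 4: at line 3 remove [bcbvk,gsv,fyc] add [stvyf] -> 7 lines: ptls ualx fcof stvyf hqo qciwk pzffc
Hunk 5: at line 3 remove [stvyf,hqo] add [uvm,xemf,xsz] -> 8 lines: ptls ualx fcof uvm xemf xsz qciwk pzffc
Final line count: 8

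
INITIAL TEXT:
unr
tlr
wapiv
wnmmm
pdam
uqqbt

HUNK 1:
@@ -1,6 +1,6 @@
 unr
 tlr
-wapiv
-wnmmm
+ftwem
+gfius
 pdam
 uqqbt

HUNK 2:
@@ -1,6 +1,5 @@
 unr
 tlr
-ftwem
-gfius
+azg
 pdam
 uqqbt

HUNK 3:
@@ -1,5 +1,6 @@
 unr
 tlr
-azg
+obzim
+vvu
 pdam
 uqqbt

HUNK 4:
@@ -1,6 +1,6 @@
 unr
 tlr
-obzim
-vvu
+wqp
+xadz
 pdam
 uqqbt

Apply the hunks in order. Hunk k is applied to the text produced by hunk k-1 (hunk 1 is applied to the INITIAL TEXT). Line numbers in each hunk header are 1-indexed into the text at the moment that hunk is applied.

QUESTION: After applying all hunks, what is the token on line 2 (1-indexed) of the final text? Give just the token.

Hunk 1: at line 1 remove [wapiv,wnmmm] add [ftwem,gfius] -> 6 lines: unr tlr ftwem gfius pdam uqqbt
Hunk 2: at line 1 remove [ftwem,gfius] add [azg] -> 5 lines: unr tlr azg pdam uqqbt
Hunk 3: at line 1 remove [azg] add [obzim,vvu] -> 6 lines: unr tlr obzim vvu pdam uqqbt
Hunk 4: at line 1 remove [obzim,vvu] add [wqp,xadz] -> 6 lines: unr tlr wqp xadz pdam uqqbt
Final line 2: tlr

Answer: tlr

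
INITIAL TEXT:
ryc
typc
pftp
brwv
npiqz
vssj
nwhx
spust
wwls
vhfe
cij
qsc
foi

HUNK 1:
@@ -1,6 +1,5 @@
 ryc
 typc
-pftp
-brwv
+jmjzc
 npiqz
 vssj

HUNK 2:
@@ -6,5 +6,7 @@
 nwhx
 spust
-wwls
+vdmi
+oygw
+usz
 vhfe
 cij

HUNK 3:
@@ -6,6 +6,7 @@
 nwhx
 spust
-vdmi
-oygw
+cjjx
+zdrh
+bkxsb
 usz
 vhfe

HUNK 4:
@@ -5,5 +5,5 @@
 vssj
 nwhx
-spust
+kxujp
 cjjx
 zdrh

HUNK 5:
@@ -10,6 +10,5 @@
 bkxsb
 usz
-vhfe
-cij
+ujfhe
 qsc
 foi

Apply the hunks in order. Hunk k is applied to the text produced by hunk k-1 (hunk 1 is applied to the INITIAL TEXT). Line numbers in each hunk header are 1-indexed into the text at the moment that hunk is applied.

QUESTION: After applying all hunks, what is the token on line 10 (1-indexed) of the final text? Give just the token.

Hunk 1: at line 1 remove [pftp,brwv] add [jmjzc] -> 12 lines: ryc typc jmjzc npiqz vssj nwhx spust wwls vhfe cij qsc foi
Hunk 2: at line 6 remove [wwls] add [vdmi,oygw,usz] -> 14 lines: ryc typc jmjzc npiqz vssj nwhx spust vdmi oygw usz vhfe cij qsc foi
Hunk 3: at line 6 remove [vdmi,oygw] add [cjjx,zdrh,bkxsb] -> 15 lines: ryc typc jmjzc npiqz vssj nwhx spust cjjx zdrh bkxsb usz vhfe cij qsc foi
Hunk 4: at line 5 remove [spust] add [kxujp] -> 15 lines: ryc typc jmjzc npiqz vssj nwhx kxujp cjjx zdrh bkxsb usz vhfe cij qsc foi
Hunk 5: at line 10 remove [vhfe,cij] add [ujfhe] -> 14 lines: ryc typc jmjzc npiqz vssj nwhx kxujp cjjx zdrh bkxsb usz ujfhe qsc foi
Final line 10: bkxsb

Answer: bkxsb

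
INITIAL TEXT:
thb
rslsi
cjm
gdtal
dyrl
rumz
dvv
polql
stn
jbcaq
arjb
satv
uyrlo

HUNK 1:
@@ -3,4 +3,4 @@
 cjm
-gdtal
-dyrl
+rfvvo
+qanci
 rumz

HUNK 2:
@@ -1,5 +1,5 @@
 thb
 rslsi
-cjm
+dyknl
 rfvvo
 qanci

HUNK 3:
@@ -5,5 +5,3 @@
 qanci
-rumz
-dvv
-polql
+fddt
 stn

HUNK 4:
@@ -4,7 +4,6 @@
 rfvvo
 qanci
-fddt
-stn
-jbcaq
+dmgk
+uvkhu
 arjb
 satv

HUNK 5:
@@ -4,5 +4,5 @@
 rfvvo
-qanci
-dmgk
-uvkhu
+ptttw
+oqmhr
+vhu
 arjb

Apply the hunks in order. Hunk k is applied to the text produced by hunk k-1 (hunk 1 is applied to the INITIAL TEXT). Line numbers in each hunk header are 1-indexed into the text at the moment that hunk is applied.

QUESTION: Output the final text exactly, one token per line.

Hunk 1: at line 3 remove [gdtal,dyrl] add [rfvvo,qanci] -> 13 lines: thb rslsi cjm rfvvo qanci rumz dvv polql stn jbcaq arjb satv uyrlo
Hunk 2: at line 1 remove [cjm] add [dyknl] -> 13 lines: thb rslsi dyknl rfvvo qanci rumz dvv polql stn jbcaq arjb satv uyrlo
Hunk 3: at line 5 remove [rumz,dvv,polql] add [fddt] -> 11 lines: thb rslsi dyknl rfvvo qanci fddt stn jbcaq arjb satv uyrlo
Hunk 4: at line 4 remove [fddt,stn,jbcaq] add [dmgk,uvkhu] -> 10 lines: thb rslsi dyknl rfvvo qanci dmgk uvkhu arjb satv uyrlo
Hunk 5: at line 4 remove [qanci,dmgk,uvkhu] add [ptttw,oqmhr,vhu] -> 10 lines: thb rslsi dyknl rfvvo ptttw oqmhr vhu arjb satv uyrlo

Answer: thb
rslsi
dyknl
rfvvo
ptttw
oqmhr
vhu
arjb
satv
uyrlo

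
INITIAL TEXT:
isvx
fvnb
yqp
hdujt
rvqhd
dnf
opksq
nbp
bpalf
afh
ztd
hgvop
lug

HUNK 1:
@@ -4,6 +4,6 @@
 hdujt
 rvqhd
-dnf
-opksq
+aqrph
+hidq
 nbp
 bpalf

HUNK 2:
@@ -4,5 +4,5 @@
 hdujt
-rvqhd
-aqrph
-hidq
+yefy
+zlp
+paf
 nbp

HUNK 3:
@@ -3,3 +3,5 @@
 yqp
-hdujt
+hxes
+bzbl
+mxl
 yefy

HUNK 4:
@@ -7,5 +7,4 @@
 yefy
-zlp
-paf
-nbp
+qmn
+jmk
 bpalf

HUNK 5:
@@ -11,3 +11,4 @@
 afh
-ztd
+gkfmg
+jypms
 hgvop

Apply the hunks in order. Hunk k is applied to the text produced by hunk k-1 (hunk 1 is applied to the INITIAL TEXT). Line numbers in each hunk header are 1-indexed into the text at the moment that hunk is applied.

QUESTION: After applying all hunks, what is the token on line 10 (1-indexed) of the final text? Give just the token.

Answer: bpalf

Derivation:
Hunk 1: at line 4 remove [dnf,opksq] add [aqrph,hidq] -> 13 lines: isvx fvnb yqp hdujt rvqhd aqrph hidq nbp bpalf afh ztd hgvop lug
Hunk 2: at line 4 remove [rvqhd,aqrph,hidq] add [yefy,zlp,paf] -> 13 lines: isvx fvnb yqp hdujt yefy zlp paf nbp bpalf afh ztd hgvop lug
Hunk 3: at line 3 remove [hdujt] add [hxes,bzbl,mxl] -> 15 lines: isvx fvnb yqp hxes bzbl mxl yefy zlp paf nbp bpalf afh ztd hgvop lug
Hunk 4: at line 7 remove [zlp,paf,nbp] add [qmn,jmk] -> 14 lines: isvx fvnb yqp hxes bzbl mxl yefy qmn jmk bpalf afh ztd hgvop lug
Hunk 5: at line 11 remove [ztd] add [gkfmg,jypms] -> 15 lines: isvx fvnb yqp hxes bzbl mxl yefy qmn jmk bpalf afh gkfmg jypms hgvop lug
Final line 10: bpalf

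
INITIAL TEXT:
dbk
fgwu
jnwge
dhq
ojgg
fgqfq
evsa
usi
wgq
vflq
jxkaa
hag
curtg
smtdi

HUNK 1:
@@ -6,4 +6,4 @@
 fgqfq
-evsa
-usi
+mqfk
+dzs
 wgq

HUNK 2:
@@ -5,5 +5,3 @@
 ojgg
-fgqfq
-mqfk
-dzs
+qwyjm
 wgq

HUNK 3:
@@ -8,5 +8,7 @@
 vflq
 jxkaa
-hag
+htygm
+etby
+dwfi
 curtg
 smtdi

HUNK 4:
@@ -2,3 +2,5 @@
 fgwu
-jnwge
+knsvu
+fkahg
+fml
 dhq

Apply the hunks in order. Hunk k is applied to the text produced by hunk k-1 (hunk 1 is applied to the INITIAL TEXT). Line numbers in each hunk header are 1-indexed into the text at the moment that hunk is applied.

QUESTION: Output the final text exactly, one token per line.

Answer: dbk
fgwu
knsvu
fkahg
fml
dhq
ojgg
qwyjm
wgq
vflq
jxkaa
htygm
etby
dwfi
curtg
smtdi

Derivation:
Hunk 1: at line 6 remove [evsa,usi] add [mqfk,dzs] -> 14 lines: dbk fgwu jnwge dhq ojgg fgqfq mqfk dzs wgq vflq jxkaa hag curtg smtdi
Hunk 2: at line 5 remove [fgqfq,mqfk,dzs] add [qwyjm] -> 12 lines: dbk fgwu jnwge dhq ojgg qwyjm wgq vflq jxkaa hag curtg smtdi
Hunk 3: at line 8 remove [hag] add [htygm,etby,dwfi] -> 14 lines: dbk fgwu jnwge dhq ojgg qwyjm wgq vflq jxkaa htygm etby dwfi curtg smtdi
Hunk 4: at line 2 remove [jnwge] add [knsvu,fkahg,fml] -> 16 lines: dbk fgwu knsvu fkahg fml dhq ojgg qwyjm wgq vflq jxkaa htygm etby dwfi curtg smtdi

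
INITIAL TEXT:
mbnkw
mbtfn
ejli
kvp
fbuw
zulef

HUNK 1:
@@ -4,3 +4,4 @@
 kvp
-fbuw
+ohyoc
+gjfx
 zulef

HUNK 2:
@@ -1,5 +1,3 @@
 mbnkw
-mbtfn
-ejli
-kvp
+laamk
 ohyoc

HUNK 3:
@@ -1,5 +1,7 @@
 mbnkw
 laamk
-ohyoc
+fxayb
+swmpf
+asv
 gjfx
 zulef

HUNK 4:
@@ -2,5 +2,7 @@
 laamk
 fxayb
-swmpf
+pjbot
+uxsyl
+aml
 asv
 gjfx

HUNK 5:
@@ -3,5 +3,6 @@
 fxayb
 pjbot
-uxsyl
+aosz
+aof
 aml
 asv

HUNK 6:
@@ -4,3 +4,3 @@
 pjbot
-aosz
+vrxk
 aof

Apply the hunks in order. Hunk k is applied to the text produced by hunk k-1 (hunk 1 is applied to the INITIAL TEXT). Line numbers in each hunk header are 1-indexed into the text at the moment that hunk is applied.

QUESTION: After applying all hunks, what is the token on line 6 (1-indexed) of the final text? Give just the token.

Answer: aof

Derivation:
Hunk 1: at line 4 remove [fbuw] add [ohyoc,gjfx] -> 7 lines: mbnkw mbtfn ejli kvp ohyoc gjfx zulef
Hunk 2: at line 1 remove [mbtfn,ejli,kvp] add [laamk] -> 5 lines: mbnkw laamk ohyoc gjfx zulef
Hunk 3: at line 1 remove [ohyoc] add [fxayb,swmpf,asv] -> 7 lines: mbnkw laamk fxayb swmpf asv gjfx zulef
Hunk 4: at line 2 remove [swmpf] add [pjbot,uxsyl,aml] -> 9 lines: mbnkw laamk fxayb pjbot uxsyl aml asv gjfx zulef
Hunk 5: at line 3 remove [uxsyl] add [aosz,aof] -> 10 lines: mbnkw laamk fxayb pjbot aosz aof aml asv gjfx zulef
Hunk 6: at line 4 remove [aosz] add [vrxk] -> 10 lines: mbnkw laamk fxayb pjbot vrxk aof aml asv gjfx zulef
Final line 6: aof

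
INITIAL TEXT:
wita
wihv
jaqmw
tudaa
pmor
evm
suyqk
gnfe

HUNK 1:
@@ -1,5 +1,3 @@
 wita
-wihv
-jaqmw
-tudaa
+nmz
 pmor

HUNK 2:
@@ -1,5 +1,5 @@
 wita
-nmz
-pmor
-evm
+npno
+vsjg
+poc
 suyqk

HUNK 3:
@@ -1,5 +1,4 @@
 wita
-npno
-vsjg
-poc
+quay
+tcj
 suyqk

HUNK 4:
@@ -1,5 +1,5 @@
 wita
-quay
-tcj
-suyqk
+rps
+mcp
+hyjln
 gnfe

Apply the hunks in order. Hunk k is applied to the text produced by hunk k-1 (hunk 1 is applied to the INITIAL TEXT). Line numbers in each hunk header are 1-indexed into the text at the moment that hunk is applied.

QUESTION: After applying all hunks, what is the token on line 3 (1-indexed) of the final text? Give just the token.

Hunk 1: at line 1 remove [wihv,jaqmw,tudaa] add [nmz] -> 6 lines: wita nmz pmor evm suyqk gnfe
Hunk 2: at line 1 remove [nmz,pmor,evm] add [npno,vsjg,poc] -> 6 lines: wita npno vsjg poc suyqk gnfe
Hunk 3: at line 1 remove [npno,vsjg,poc] add [quay,tcj] -> 5 lines: wita quay tcj suyqk gnfe
Hunk 4: at line 1 remove [quay,tcj,suyqk] add [rps,mcp,hyjln] -> 5 lines: wita rps mcp hyjln gnfe
Final line 3: mcp

Answer: mcp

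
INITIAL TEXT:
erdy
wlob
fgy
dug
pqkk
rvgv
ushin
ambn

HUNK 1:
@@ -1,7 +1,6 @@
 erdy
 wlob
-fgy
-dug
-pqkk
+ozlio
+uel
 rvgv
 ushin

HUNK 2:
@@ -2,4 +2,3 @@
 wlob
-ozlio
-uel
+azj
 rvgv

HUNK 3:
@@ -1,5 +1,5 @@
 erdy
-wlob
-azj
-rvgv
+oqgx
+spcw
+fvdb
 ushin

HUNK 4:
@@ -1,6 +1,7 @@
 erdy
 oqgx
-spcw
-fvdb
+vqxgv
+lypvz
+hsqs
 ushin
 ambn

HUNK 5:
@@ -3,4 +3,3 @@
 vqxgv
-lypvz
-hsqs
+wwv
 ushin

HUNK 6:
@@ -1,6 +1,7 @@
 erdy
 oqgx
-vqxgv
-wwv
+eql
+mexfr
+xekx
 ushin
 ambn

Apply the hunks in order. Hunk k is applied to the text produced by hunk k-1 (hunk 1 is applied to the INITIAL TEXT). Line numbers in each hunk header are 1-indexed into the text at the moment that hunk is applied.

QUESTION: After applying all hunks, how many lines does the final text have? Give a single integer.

Answer: 7

Derivation:
Hunk 1: at line 1 remove [fgy,dug,pqkk] add [ozlio,uel] -> 7 lines: erdy wlob ozlio uel rvgv ushin ambn
Hunk 2: at line 2 remove [ozlio,uel] add [azj] -> 6 lines: erdy wlob azj rvgv ushin ambn
Hunk 3: at line 1 remove [wlob,azj,rvgv] add [oqgx,spcw,fvdb] -> 6 lines: erdy oqgx spcw fvdb ushin ambn
Hunk 4: at line 1 remove [spcw,fvdb] add [vqxgv,lypvz,hsqs] -> 7 lines: erdy oqgx vqxgv lypvz hsqs ushin ambn
Hunk 5: at line 3 remove [lypvz,hsqs] add [wwv] -> 6 lines: erdy oqgx vqxgv wwv ushin ambn
Hunk 6: at line 1 remove [vqxgv,wwv] add [eql,mexfr,xekx] -> 7 lines: erdy oqgx eql mexfr xekx ushin ambn
Final line count: 7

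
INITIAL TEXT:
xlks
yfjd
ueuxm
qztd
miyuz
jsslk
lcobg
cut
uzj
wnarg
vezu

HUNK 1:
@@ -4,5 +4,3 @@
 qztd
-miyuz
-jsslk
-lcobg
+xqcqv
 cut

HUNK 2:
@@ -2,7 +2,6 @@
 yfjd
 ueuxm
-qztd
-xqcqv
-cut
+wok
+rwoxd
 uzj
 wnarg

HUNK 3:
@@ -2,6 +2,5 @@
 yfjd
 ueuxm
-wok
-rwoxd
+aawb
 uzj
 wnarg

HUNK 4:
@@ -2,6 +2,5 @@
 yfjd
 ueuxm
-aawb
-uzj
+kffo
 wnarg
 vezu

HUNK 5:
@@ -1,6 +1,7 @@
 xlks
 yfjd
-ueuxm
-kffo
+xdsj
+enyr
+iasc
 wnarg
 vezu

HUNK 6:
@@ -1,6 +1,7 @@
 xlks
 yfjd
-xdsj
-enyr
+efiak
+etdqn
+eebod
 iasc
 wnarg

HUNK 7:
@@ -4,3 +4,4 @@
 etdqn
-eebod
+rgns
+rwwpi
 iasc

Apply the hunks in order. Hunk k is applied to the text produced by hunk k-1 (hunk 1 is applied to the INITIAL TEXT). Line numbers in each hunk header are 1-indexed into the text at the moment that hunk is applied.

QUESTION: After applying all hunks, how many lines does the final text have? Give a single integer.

Hunk 1: at line 4 remove [miyuz,jsslk,lcobg] add [xqcqv] -> 9 lines: xlks yfjd ueuxm qztd xqcqv cut uzj wnarg vezu
Hunk 2: at line 2 remove [qztd,xqcqv,cut] add [wok,rwoxd] -> 8 lines: xlks yfjd ueuxm wok rwoxd uzj wnarg vezu
Hunk 3: at line 2 remove [wok,rwoxd] add [aawb] -> 7 lines: xlks yfjd ueuxm aawb uzj wnarg vezu
Hunk 4: at line 2 remove [aawb,uzj] add [kffo] -> 6 lines: xlks yfjd ueuxm kffo wnarg vezu
Hunk 5: at line 1 remove [ueuxm,kffo] add [xdsj,enyr,iasc] -> 7 lines: xlks yfjd xdsj enyr iasc wnarg vezu
Hunk 6: at line 1 remove [xdsj,enyr] add [efiak,etdqn,eebod] -> 8 lines: xlks yfjd efiak etdqn eebod iasc wnarg vezu
Hunk 7: at line 4 remove [eebod] add [rgns,rwwpi] -> 9 lines: xlks yfjd efiak etdqn rgns rwwpi iasc wnarg vezu
Final line count: 9

Answer: 9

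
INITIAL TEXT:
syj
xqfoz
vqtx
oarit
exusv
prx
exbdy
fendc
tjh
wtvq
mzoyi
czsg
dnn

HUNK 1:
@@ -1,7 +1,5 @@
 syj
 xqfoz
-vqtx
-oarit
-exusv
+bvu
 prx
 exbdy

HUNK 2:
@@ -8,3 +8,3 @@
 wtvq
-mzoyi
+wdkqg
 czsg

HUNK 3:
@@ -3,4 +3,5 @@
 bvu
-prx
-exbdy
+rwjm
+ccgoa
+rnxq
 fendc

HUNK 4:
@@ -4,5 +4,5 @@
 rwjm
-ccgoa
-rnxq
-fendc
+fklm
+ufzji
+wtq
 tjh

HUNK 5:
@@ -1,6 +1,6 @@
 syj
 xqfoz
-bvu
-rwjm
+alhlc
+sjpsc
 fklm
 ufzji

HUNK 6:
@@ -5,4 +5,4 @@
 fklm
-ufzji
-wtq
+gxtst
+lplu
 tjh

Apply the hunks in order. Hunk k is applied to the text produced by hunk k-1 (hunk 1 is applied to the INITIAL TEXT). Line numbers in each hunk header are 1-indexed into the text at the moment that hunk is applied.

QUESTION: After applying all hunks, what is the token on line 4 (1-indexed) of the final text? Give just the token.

Answer: sjpsc

Derivation:
Hunk 1: at line 1 remove [vqtx,oarit,exusv] add [bvu] -> 11 lines: syj xqfoz bvu prx exbdy fendc tjh wtvq mzoyi czsg dnn
Hunk 2: at line 8 remove [mzoyi] add [wdkqg] -> 11 lines: syj xqfoz bvu prx exbdy fendc tjh wtvq wdkqg czsg dnn
Hunk 3: at line 3 remove [prx,exbdy] add [rwjm,ccgoa,rnxq] -> 12 lines: syj xqfoz bvu rwjm ccgoa rnxq fendc tjh wtvq wdkqg czsg dnn
Hunk 4: at line 4 remove [ccgoa,rnxq,fendc] add [fklm,ufzji,wtq] -> 12 lines: syj xqfoz bvu rwjm fklm ufzji wtq tjh wtvq wdkqg czsg dnn
Hunk 5: at line 1 remove [bvu,rwjm] add [alhlc,sjpsc] -> 12 lines: syj xqfoz alhlc sjpsc fklm ufzji wtq tjh wtvq wdkqg czsg dnn
Hunk 6: at line 5 remove [ufzji,wtq] add [gxtst,lplu] -> 12 lines: syj xqfoz alhlc sjpsc fklm gxtst lplu tjh wtvq wdkqg czsg dnn
Final line 4: sjpsc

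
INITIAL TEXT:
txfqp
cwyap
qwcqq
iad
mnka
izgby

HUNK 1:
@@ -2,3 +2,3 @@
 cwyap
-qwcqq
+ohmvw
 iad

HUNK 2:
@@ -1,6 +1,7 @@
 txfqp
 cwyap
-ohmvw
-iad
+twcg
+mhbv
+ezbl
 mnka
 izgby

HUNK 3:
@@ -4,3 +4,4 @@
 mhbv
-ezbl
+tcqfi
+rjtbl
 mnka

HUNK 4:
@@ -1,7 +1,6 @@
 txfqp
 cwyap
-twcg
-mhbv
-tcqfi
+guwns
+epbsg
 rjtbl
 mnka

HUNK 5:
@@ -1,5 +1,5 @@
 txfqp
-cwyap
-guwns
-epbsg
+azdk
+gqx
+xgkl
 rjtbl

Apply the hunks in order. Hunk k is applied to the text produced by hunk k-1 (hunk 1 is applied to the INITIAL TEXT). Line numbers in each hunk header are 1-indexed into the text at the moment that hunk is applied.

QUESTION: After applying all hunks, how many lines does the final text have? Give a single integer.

Hunk 1: at line 2 remove [qwcqq] add [ohmvw] -> 6 lines: txfqp cwyap ohmvw iad mnka izgby
Hunk 2: at line 1 remove [ohmvw,iad] add [twcg,mhbv,ezbl] -> 7 lines: txfqp cwyap twcg mhbv ezbl mnka izgby
Hunk 3: at line 4 remove [ezbl] add [tcqfi,rjtbl] -> 8 lines: txfqp cwyap twcg mhbv tcqfi rjtbl mnka izgby
Hunk 4: at line 1 remove [twcg,mhbv,tcqfi] add [guwns,epbsg] -> 7 lines: txfqp cwyap guwns epbsg rjtbl mnka izgby
Hunk 5: at line 1 remove [cwyap,guwns,epbsg] add [azdk,gqx,xgkl] -> 7 lines: txfqp azdk gqx xgkl rjtbl mnka izgby
Final line count: 7

Answer: 7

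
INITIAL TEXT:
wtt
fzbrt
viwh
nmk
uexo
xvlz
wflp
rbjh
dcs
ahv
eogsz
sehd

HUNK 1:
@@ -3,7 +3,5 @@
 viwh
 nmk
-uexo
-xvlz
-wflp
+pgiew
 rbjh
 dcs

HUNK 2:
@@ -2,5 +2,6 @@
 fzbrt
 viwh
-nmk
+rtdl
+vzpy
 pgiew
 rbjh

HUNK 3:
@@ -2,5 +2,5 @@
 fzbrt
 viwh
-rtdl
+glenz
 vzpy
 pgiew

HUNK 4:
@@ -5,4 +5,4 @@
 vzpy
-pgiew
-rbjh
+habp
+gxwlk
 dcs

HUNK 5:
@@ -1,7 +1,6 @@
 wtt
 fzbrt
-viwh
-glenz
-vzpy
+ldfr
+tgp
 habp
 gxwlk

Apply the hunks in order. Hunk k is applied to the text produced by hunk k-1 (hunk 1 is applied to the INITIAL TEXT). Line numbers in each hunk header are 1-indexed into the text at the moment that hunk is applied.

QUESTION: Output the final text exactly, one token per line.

Hunk 1: at line 3 remove [uexo,xvlz,wflp] add [pgiew] -> 10 lines: wtt fzbrt viwh nmk pgiew rbjh dcs ahv eogsz sehd
Hunk 2: at line 2 remove [nmk] add [rtdl,vzpy] -> 11 lines: wtt fzbrt viwh rtdl vzpy pgiew rbjh dcs ahv eogsz sehd
Hunk 3: at line 2 remove [rtdl] add [glenz] -> 11 lines: wtt fzbrt viwh glenz vzpy pgiew rbjh dcs ahv eogsz sehd
Hunk 4: at line 5 remove [pgiew,rbjh] add [habp,gxwlk] -> 11 lines: wtt fzbrt viwh glenz vzpy habp gxwlk dcs ahv eogsz sehd
Hunk 5: at line 1 remove [viwh,glenz,vzpy] add [ldfr,tgp] -> 10 lines: wtt fzbrt ldfr tgp habp gxwlk dcs ahv eogsz sehd

Answer: wtt
fzbrt
ldfr
tgp
habp
gxwlk
dcs
ahv
eogsz
sehd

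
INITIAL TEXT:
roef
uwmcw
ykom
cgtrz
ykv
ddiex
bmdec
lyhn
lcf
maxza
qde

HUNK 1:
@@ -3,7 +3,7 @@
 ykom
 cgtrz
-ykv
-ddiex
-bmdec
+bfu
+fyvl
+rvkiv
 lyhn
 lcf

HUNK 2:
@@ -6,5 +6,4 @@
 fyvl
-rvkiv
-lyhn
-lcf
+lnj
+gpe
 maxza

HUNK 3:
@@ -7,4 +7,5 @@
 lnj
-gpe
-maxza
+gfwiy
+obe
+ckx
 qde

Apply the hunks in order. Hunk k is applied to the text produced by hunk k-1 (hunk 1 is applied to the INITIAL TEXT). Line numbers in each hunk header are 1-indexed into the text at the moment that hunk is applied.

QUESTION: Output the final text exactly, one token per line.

Hunk 1: at line 3 remove [ykv,ddiex,bmdec] add [bfu,fyvl,rvkiv] -> 11 lines: roef uwmcw ykom cgtrz bfu fyvl rvkiv lyhn lcf maxza qde
Hunk 2: at line 6 remove [rvkiv,lyhn,lcf] add [lnj,gpe] -> 10 lines: roef uwmcw ykom cgtrz bfu fyvl lnj gpe maxza qde
Hunk 3: at line 7 remove [gpe,maxza] add [gfwiy,obe,ckx] -> 11 lines: roef uwmcw ykom cgtrz bfu fyvl lnj gfwiy obe ckx qde

Answer: roef
uwmcw
ykom
cgtrz
bfu
fyvl
lnj
gfwiy
obe
ckx
qde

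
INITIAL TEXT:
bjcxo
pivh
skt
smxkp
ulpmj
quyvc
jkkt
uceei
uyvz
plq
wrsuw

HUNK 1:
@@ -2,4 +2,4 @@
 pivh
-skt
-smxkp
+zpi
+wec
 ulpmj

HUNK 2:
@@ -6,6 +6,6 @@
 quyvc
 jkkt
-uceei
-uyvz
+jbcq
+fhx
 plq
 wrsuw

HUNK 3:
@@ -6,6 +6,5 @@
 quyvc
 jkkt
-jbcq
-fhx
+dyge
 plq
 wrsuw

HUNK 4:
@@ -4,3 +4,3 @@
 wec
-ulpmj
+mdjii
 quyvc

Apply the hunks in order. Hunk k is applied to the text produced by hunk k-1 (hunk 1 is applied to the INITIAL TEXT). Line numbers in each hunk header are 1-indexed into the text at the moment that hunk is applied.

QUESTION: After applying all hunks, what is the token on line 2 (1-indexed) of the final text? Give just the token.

Answer: pivh

Derivation:
Hunk 1: at line 2 remove [skt,smxkp] add [zpi,wec] -> 11 lines: bjcxo pivh zpi wec ulpmj quyvc jkkt uceei uyvz plq wrsuw
Hunk 2: at line 6 remove [uceei,uyvz] add [jbcq,fhx] -> 11 lines: bjcxo pivh zpi wec ulpmj quyvc jkkt jbcq fhx plq wrsuw
Hunk 3: at line 6 remove [jbcq,fhx] add [dyge] -> 10 lines: bjcxo pivh zpi wec ulpmj quyvc jkkt dyge plq wrsuw
Hunk 4: at line 4 remove [ulpmj] add [mdjii] -> 10 lines: bjcxo pivh zpi wec mdjii quyvc jkkt dyge plq wrsuw
Final line 2: pivh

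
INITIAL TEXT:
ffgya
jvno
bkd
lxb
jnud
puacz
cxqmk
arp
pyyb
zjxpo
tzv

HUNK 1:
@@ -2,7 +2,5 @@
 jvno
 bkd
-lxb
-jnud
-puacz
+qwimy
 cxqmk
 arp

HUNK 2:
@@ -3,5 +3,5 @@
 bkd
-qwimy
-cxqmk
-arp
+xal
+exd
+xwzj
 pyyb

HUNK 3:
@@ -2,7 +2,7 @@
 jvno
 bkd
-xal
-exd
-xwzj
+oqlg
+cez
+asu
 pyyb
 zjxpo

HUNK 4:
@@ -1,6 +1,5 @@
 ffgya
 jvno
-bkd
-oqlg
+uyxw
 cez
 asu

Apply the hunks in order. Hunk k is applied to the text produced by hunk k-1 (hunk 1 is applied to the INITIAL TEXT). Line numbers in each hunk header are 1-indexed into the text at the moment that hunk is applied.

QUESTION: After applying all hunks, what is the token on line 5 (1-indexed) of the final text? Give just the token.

Hunk 1: at line 2 remove [lxb,jnud,puacz] add [qwimy] -> 9 lines: ffgya jvno bkd qwimy cxqmk arp pyyb zjxpo tzv
Hunk 2: at line 3 remove [qwimy,cxqmk,arp] add [xal,exd,xwzj] -> 9 lines: ffgya jvno bkd xal exd xwzj pyyb zjxpo tzv
Hunk 3: at line 2 remove [xal,exd,xwzj] add [oqlg,cez,asu] -> 9 lines: ffgya jvno bkd oqlg cez asu pyyb zjxpo tzv
Hunk 4: at line 1 remove [bkd,oqlg] add [uyxw] -> 8 lines: ffgya jvno uyxw cez asu pyyb zjxpo tzv
Final line 5: asu

Answer: asu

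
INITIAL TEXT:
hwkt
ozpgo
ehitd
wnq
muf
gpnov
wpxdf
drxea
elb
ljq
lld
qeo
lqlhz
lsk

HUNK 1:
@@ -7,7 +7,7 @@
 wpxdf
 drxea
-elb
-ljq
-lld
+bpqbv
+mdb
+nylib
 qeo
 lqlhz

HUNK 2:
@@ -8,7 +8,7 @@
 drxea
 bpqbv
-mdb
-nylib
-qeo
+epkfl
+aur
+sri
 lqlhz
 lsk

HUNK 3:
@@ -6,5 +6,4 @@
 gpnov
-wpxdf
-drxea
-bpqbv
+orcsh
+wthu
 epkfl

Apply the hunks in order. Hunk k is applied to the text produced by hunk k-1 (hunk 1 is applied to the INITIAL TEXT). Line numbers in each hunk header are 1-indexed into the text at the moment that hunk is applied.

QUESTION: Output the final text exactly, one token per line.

Answer: hwkt
ozpgo
ehitd
wnq
muf
gpnov
orcsh
wthu
epkfl
aur
sri
lqlhz
lsk

Derivation:
Hunk 1: at line 7 remove [elb,ljq,lld] add [bpqbv,mdb,nylib] -> 14 lines: hwkt ozpgo ehitd wnq muf gpnov wpxdf drxea bpqbv mdb nylib qeo lqlhz lsk
Hunk 2: at line 8 remove [mdb,nylib,qeo] add [epkfl,aur,sri] -> 14 lines: hwkt ozpgo ehitd wnq muf gpnov wpxdf drxea bpqbv epkfl aur sri lqlhz lsk
Hunk 3: at line 6 remove [wpxdf,drxea,bpqbv] add [orcsh,wthu] -> 13 lines: hwkt ozpgo ehitd wnq muf gpnov orcsh wthu epkfl aur sri lqlhz lsk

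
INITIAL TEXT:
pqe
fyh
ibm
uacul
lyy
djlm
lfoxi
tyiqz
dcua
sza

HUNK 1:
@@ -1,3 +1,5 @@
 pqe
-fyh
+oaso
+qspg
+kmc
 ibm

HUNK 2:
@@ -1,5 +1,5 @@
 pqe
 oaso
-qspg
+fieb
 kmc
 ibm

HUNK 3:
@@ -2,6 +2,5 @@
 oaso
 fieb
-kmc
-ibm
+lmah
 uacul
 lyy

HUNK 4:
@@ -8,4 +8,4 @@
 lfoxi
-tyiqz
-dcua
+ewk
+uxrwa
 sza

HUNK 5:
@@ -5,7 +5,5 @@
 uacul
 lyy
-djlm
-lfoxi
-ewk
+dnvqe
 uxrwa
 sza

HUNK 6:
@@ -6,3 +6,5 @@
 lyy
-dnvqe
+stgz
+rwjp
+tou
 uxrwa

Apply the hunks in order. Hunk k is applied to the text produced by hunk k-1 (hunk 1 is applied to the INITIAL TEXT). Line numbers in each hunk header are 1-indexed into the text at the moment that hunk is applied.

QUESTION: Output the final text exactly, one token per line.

Answer: pqe
oaso
fieb
lmah
uacul
lyy
stgz
rwjp
tou
uxrwa
sza

Derivation:
Hunk 1: at line 1 remove [fyh] add [oaso,qspg,kmc] -> 12 lines: pqe oaso qspg kmc ibm uacul lyy djlm lfoxi tyiqz dcua sza
Hunk 2: at line 1 remove [qspg] add [fieb] -> 12 lines: pqe oaso fieb kmc ibm uacul lyy djlm lfoxi tyiqz dcua sza
Hunk 3: at line 2 remove [kmc,ibm] add [lmah] -> 11 lines: pqe oaso fieb lmah uacul lyy djlm lfoxi tyiqz dcua sza
Hunk 4: at line 8 remove [tyiqz,dcua] add [ewk,uxrwa] -> 11 lines: pqe oaso fieb lmah uacul lyy djlm lfoxi ewk uxrwa sza
Hunk 5: at line 5 remove [djlm,lfoxi,ewk] add [dnvqe] -> 9 lines: pqe oaso fieb lmah uacul lyy dnvqe uxrwa sza
Hunk 6: at line 6 remove [dnvqe] add [stgz,rwjp,tou] -> 11 lines: pqe oaso fieb lmah uacul lyy stgz rwjp tou uxrwa sza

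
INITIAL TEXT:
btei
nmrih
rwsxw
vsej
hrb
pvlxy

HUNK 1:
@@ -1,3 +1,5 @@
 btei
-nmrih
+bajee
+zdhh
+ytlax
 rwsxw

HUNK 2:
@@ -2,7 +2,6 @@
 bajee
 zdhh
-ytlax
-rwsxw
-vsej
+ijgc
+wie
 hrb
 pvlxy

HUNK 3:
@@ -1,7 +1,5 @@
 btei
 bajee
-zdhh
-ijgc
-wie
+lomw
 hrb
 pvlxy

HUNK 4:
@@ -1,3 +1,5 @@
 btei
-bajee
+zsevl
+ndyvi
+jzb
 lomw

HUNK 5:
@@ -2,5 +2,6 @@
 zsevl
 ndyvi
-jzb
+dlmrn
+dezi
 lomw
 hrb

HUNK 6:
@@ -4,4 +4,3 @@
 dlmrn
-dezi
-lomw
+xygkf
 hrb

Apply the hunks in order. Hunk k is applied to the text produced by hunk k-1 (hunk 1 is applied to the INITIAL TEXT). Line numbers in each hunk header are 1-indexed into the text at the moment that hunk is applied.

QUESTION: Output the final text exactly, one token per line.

Hunk 1: at line 1 remove [nmrih] add [bajee,zdhh,ytlax] -> 8 lines: btei bajee zdhh ytlax rwsxw vsej hrb pvlxy
Hunk 2: at line 2 remove [ytlax,rwsxw,vsej] add [ijgc,wie] -> 7 lines: btei bajee zdhh ijgc wie hrb pvlxy
Hunk 3: at line 1 remove [zdhh,ijgc,wie] add [lomw] -> 5 lines: btei bajee lomw hrb pvlxy
Hunk 4: at line 1 remove [bajee] add [zsevl,ndyvi,jzb] -> 7 lines: btei zsevl ndyvi jzb lomw hrb pvlxy
Hunk 5: at line 2 remove [jzb] add [dlmrn,dezi] -> 8 lines: btei zsevl ndyvi dlmrn dezi lomw hrb pvlxy
Hunk 6: at line 4 remove [dezi,lomw] add [xygkf] -> 7 lines: btei zsevl ndyvi dlmrn xygkf hrb pvlxy

Answer: btei
zsevl
ndyvi
dlmrn
xygkf
hrb
pvlxy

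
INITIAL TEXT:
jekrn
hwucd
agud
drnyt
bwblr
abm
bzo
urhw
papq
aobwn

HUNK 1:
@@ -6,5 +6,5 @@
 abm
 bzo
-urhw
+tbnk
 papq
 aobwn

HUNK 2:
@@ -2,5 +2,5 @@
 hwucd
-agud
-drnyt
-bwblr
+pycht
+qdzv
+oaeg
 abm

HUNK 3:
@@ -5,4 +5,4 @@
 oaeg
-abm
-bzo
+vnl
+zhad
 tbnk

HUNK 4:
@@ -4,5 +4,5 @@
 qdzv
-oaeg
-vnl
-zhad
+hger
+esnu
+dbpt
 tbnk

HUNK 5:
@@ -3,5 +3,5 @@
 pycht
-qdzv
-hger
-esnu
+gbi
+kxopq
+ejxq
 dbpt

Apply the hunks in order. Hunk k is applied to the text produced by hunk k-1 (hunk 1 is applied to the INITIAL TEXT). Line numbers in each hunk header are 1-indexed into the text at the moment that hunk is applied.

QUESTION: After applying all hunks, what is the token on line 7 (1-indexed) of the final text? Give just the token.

Hunk 1: at line 6 remove [urhw] add [tbnk] -> 10 lines: jekrn hwucd agud drnyt bwblr abm bzo tbnk papq aobwn
Hunk 2: at line 2 remove [agud,drnyt,bwblr] add [pycht,qdzv,oaeg] -> 10 lines: jekrn hwucd pycht qdzv oaeg abm bzo tbnk papq aobwn
Hunk 3: at line 5 remove [abm,bzo] add [vnl,zhad] -> 10 lines: jekrn hwucd pycht qdzv oaeg vnl zhad tbnk papq aobwn
Hunk 4: at line 4 remove [oaeg,vnl,zhad] add [hger,esnu,dbpt] -> 10 lines: jekrn hwucd pycht qdzv hger esnu dbpt tbnk papq aobwn
Hunk 5: at line 3 remove [qdzv,hger,esnu] add [gbi,kxopq,ejxq] -> 10 lines: jekrn hwucd pycht gbi kxopq ejxq dbpt tbnk papq aobwn
Final line 7: dbpt

Answer: dbpt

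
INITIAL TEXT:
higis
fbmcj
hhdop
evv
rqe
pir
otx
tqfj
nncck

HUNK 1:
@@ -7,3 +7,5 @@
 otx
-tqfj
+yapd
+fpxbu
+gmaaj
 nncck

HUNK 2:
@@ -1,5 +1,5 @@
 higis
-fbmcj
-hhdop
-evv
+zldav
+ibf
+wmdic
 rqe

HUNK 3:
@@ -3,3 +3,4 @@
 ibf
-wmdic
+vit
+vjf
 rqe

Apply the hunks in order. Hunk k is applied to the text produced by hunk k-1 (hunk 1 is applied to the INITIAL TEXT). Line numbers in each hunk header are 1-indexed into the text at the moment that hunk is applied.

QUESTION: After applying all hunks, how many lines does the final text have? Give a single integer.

Hunk 1: at line 7 remove [tqfj] add [yapd,fpxbu,gmaaj] -> 11 lines: higis fbmcj hhdop evv rqe pir otx yapd fpxbu gmaaj nncck
Hunk 2: at line 1 remove [fbmcj,hhdop,evv] add [zldav,ibf,wmdic] -> 11 lines: higis zldav ibf wmdic rqe pir otx yapd fpxbu gmaaj nncck
Hunk 3: at line 3 remove [wmdic] add [vit,vjf] -> 12 lines: higis zldav ibf vit vjf rqe pir otx yapd fpxbu gmaaj nncck
Final line count: 12

Answer: 12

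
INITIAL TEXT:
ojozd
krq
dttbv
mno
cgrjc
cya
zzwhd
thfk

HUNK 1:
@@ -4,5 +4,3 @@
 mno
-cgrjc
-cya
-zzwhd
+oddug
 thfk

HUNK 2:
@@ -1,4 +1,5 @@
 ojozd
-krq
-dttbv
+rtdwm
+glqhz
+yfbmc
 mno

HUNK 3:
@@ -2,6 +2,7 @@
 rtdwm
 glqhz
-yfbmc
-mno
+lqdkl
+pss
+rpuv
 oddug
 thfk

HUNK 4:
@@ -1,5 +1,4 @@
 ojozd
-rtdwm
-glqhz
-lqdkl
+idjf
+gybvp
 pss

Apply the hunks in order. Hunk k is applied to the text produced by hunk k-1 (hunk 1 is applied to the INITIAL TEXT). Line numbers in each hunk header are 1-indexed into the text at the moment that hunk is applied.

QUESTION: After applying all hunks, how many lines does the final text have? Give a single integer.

Answer: 7

Derivation:
Hunk 1: at line 4 remove [cgrjc,cya,zzwhd] add [oddug] -> 6 lines: ojozd krq dttbv mno oddug thfk
Hunk 2: at line 1 remove [krq,dttbv] add [rtdwm,glqhz,yfbmc] -> 7 lines: ojozd rtdwm glqhz yfbmc mno oddug thfk
Hunk 3: at line 2 remove [yfbmc,mno] add [lqdkl,pss,rpuv] -> 8 lines: ojozd rtdwm glqhz lqdkl pss rpuv oddug thfk
Hunk 4: at line 1 remove [rtdwm,glqhz,lqdkl] add [idjf,gybvp] -> 7 lines: ojozd idjf gybvp pss rpuv oddug thfk
Final line count: 7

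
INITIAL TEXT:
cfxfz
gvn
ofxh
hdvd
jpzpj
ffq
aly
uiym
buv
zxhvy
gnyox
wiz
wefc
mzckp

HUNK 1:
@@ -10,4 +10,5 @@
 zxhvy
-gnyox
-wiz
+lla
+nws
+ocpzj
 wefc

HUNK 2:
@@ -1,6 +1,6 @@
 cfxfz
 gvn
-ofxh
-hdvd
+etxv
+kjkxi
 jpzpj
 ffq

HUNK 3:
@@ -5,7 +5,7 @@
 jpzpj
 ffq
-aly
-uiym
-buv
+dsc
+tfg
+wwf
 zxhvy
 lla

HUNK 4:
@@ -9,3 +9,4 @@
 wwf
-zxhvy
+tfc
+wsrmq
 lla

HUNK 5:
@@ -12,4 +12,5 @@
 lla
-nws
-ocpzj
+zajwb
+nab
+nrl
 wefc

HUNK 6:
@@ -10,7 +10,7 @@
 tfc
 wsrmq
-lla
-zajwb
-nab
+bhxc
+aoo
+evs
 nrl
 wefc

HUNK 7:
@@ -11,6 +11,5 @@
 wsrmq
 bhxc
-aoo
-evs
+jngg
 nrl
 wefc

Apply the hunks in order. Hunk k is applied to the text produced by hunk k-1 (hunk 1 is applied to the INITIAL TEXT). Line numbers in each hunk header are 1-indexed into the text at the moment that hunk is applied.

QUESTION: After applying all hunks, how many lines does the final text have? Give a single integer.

Hunk 1: at line 10 remove [gnyox,wiz] add [lla,nws,ocpzj] -> 15 lines: cfxfz gvn ofxh hdvd jpzpj ffq aly uiym buv zxhvy lla nws ocpzj wefc mzckp
Hunk 2: at line 1 remove [ofxh,hdvd] add [etxv,kjkxi] -> 15 lines: cfxfz gvn etxv kjkxi jpzpj ffq aly uiym buv zxhvy lla nws ocpzj wefc mzckp
Hunk 3: at line 5 remove [aly,uiym,buv] add [dsc,tfg,wwf] -> 15 lines: cfxfz gvn etxv kjkxi jpzpj ffq dsc tfg wwf zxhvy lla nws ocpzj wefc mzckp
Hunk 4: at line 9 remove [zxhvy] add [tfc,wsrmq] -> 16 lines: cfxfz gvn etxv kjkxi jpzpj ffq dsc tfg wwf tfc wsrmq lla nws ocpzj wefc mzckp
Hunk 5: at line 12 remove [nws,ocpzj] add [zajwb,nab,nrl] -> 17 lines: cfxfz gvn etxv kjkxi jpzpj ffq dsc tfg wwf tfc wsrmq lla zajwb nab nrl wefc mzckp
Hunk 6: at line 10 remove [lla,zajwb,nab] add [bhxc,aoo,evs] -> 17 lines: cfxfz gvn etxv kjkxi jpzpj ffq dsc tfg wwf tfc wsrmq bhxc aoo evs nrl wefc mzckp
Hunk 7: at line 11 remove [aoo,evs] add [jngg] -> 16 lines: cfxfz gvn etxv kjkxi jpzpj ffq dsc tfg wwf tfc wsrmq bhxc jngg nrl wefc mzckp
Final line count: 16

Answer: 16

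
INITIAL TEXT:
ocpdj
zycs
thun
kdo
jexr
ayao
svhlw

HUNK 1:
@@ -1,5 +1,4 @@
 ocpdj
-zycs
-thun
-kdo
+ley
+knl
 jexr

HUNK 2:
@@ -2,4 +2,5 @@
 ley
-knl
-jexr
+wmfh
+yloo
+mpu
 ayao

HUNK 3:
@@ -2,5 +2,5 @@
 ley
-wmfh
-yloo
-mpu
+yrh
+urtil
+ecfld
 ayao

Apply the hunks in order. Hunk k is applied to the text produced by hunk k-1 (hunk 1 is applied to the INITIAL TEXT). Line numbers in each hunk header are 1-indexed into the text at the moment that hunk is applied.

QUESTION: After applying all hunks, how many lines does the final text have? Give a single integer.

Hunk 1: at line 1 remove [zycs,thun,kdo] add [ley,knl] -> 6 lines: ocpdj ley knl jexr ayao svhlw
Hunk 2: at line 2 remove [knl,jexr] add [wmfh,yloo,mpu] -> 7 lines: ocpdj ley wmfh yloo mpu ayao svhlw
Hunk 3: at line 2 remove [wmfh,yloo,mpu] add [yrh,urtil,ecfld] -> 7 lines: ocpdj ley yrh urtil ecfld ayao svhlw
Final line count: 7

Answer: 7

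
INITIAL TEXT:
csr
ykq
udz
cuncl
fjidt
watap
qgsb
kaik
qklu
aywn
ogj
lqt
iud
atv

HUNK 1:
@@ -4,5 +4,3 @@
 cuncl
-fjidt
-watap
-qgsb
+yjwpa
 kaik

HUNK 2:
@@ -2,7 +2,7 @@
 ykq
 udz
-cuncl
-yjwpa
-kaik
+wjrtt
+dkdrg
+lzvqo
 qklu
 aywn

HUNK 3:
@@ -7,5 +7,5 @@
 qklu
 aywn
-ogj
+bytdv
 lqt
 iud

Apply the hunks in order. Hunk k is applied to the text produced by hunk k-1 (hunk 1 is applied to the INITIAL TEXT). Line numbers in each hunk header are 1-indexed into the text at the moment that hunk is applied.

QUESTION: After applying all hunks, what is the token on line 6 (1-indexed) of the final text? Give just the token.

Hunk 1: at line 4 remove [fjidt,watap,qgsb] add [yjwpa] -> 12 lines: csr ykq udz cuncl yjwpa kaik qklu aywn ogj lqt iud atv
Hunk 2: at line 2 remove [cuncl,yjwpa,kaik] add [wjrtt,dkdrg,lzvqo] -> 12 lines: csr ykq udz wjrtt dkdrg lzvqo qklu aywn ogj lqt iud atv
Hunk 3: at line 7 remove [ogj] add [bytdv] -> 12 lines: csr ykq udz wjrtt dkdrg lzvqo qklu aywn bytdv lqt iud atv
Final line 6: lzvqo

Answer: lzvqo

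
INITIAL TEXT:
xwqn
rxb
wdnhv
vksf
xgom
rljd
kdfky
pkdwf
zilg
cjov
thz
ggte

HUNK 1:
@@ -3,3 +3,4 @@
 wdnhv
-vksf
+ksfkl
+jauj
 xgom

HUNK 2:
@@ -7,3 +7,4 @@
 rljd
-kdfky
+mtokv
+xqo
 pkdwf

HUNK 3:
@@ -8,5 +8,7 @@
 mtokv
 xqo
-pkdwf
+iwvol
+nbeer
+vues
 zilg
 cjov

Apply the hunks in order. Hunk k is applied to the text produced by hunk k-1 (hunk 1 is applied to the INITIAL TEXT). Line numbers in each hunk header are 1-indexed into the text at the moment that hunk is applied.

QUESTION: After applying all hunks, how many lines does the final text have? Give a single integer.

Hunk 1: at line 3 remove [vksf] add [ksfkl,jauj] -> 13 lines: xwqn rxb wdnhv ksfkl jauj xgom rljd kdfky pkdwf zilg cjov thz ggte
Hunk 2: at line 7 remove [kdfky] add [mtokv,xqo] -> 14 lines: xwqn rxb wdnhv ksfkl jauj xgom rljd mtokv xqo pkdwf zilg cjov thz ggte
Hunk 3: at line 8 remove [pkdwf] add [iwvol,nbeer,vues] -> 16 lines: xwqn rxb wdnhv ksfkl jauj xgom rljd mtokv xqo iwvol nbeer vues zilg cjov thz ggte
Final line count: 16

Answer: 16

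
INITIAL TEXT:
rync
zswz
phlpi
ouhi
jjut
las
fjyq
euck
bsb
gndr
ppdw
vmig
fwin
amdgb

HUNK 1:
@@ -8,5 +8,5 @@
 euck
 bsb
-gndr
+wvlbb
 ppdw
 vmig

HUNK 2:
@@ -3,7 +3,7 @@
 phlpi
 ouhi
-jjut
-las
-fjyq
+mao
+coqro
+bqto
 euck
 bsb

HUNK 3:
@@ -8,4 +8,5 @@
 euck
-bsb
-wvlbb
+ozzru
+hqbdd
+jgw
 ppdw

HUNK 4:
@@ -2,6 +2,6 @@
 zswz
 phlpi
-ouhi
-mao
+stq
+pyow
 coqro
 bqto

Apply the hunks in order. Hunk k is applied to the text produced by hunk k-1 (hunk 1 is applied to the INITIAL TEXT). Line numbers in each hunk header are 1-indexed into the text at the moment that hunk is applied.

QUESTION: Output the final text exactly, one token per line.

Hunk 1: at line 8 remove [gndr] add [wvlbb] -> 14 lines: rync zswz phlpi ouhi jjut las fjyq euck bsb wvlbb ppdw vmig fwin amdgb
Hunk 2: at line 3 remove [jjut,las,fjyq] add [mao,coqro,bqto] -> 14 lines: rync zswz phlpi ouhi mao coqro bqto euck bsb wvlbb ppdw vmig fwin amdgb
Hunk 3: at line 8 remove [bsb,wvlbb] add [ozzru,hqbdd,jgw] -> 15 lines: rync zswz phlpi ouhi mao coqro bqto euck ozzru hqbdd jgw ppdw vmig fwin amdgb
Hunk 4: at line 2 remove [ouhi,mao] add [stq,pyow] -> 15 lines: rync zswz phlpi stq pyow coqro bqto euck ozzru hqbdd jgw ppdw vmig fwin amdgb

Answer: rync
zswz
phlpi
stq
pyow
coqro
bqto
euck
ozzru
hqbdd
jgw
ppdw
vmig
fwin
amdgb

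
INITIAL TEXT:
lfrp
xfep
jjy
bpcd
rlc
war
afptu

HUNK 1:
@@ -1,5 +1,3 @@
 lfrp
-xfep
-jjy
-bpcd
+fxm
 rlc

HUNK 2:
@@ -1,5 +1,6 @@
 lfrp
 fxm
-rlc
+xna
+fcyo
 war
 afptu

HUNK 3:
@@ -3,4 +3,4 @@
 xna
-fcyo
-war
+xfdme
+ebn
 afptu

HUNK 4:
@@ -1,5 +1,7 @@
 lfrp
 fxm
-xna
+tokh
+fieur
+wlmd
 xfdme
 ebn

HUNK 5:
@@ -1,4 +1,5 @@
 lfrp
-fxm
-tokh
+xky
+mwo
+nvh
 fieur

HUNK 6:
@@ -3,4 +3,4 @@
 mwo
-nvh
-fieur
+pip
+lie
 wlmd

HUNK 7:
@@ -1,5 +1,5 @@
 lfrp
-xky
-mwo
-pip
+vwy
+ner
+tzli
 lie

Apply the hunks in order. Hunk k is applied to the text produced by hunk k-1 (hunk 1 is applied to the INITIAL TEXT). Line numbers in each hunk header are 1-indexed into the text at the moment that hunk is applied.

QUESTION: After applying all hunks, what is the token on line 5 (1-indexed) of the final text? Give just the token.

Hunk 1: at line 1 remove [xfep,jjy,bpcd] add [fxm] -> 5 lines: lfrp fxm rlc war afptu
Hunk 2: at line 1 remove [rlc] add [xna,fcyo] -> 6 lines: lfrp fxm xna fcyo war afptu
Hunk 3: at line 3 remove [fcyo,war] add [xfdme,ebn] -> 6 lines: lfrp fxm xna xfdme ebn afptu
Hunk 4: at line 1 remove [xna] add [tokh,fieur,wlmd] -> 8 lines: lfrp fxm tokh fieur wlmd xfdme ebn afptu
Hunk 5: at line 1 remove [fxm,tokh] add [xky,mwo,nvh] -> 9 lines: lfrp xky mwo nvh fieur wlmd xfdme ebn afptu
Hunk 6: at line 3 remove [nvh,fieur] add [pip,lie] -> 9 lines: lfrp xky mwo pip lie wlmd xfdme ebn afptu
Hunk 7: at line 1 remove [xky,mwo,pip] add [vwy,ner,tzli] -> 9 lines: lfrp vwy ner tzli lie wlmd xfdme ebn afptu
Final line 5: lie

Answer: lie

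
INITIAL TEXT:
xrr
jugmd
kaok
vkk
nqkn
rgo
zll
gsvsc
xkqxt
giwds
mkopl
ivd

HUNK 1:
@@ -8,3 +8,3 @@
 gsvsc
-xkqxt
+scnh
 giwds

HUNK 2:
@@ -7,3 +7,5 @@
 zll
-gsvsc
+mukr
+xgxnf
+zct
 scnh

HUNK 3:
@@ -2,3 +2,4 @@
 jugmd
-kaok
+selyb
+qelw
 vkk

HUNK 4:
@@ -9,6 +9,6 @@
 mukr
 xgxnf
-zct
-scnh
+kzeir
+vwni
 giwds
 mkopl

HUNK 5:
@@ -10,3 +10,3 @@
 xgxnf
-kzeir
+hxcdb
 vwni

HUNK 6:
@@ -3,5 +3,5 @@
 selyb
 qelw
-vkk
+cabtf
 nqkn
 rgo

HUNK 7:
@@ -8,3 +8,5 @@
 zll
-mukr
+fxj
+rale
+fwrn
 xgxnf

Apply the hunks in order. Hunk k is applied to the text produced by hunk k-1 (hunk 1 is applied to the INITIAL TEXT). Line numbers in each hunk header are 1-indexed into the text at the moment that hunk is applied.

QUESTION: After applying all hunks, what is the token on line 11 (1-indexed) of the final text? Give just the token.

Answer: fwrn

Derivation:
Hunk 1: at line 8 remove [xkqxt] add [scnh] -> 12 lines: xrr jugmd kaok vkk nqkn rgo zll gsvsc scnh giwds mkopl ivd
Hunk 2: at line 7 remove [gsvsc] add [mukr,xgxnf,zct] -> 14 lines: xrr jugmd kaok vkk nqkn rgo zll mukr xgxnf zct scnh giwds mkopl ivd
Hunk 3: at line 2 remove [kaok] add [selyb,qelw] -> 15 lines: xrr jugmd selyb qelw vkk nqkn rgo zll mukr xgxnf zct scnh giwds mkopl ivd
Hunk 4: at line 9 remove [zct,scnh] add [kzeir,vwni] -> 15 lines: xrr jugmd selyb qelw vkk nqkn rgo zll mukr xgxnf kzeir vwni giwds mkopl ivd
Hunk 5: at line 10 remove [kzeir] add [hxcdb] -> 15 lines: xrr jugmd selyb qelw vkk nqkn rgo zll mukr xgxnf hxcdb vwni giwds mkopl ivd
Hunk 6: at line 3 remove [vkk] add [cabtf] -> 15 lines: xrr jugmd selyb qelw cabtf nqkn rgo zll mukr xgxnf hxcdb vwni giwds mkopl ivd
Hunk 7: at line 8 remove [mukr] add [fxj,rale,fwrn] -> 17 lines: xrr jugmd selyb qelw cabtf nqkn rgo zll fxj rale fwrn xgxnf hxcdb vwni giwds mkopl ivd
Final line 11: fwrn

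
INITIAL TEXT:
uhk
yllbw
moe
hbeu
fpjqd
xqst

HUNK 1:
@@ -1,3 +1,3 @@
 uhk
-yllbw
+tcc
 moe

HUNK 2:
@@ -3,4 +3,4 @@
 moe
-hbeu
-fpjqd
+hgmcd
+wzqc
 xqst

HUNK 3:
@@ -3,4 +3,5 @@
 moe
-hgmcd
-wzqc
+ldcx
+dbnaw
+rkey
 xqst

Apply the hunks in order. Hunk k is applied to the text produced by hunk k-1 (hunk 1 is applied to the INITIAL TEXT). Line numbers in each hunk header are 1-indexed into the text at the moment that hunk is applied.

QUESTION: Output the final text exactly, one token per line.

Answer: uhk
tcc
moe
ldcx
dbnaw
rkey
xqst

Derivation:
Hunk 1: at line 1 remove [yllbw] add [tcc] -> 6 lines: uhk tcc moe hbeu fpjqd xqst
Hunk 2: at line 3 remove [hbeu,fpjqd] add [hgmcd,wzqc] -> 6 lines: uhk tcc moe hgmcd wzqc xqst
Hunk 3: at line 3 remove [hgmcd,wzqc] add [ldcx,dbnaw,rkey] -> 7 lines: uhk tcc moe ldcx dbnaw rkey xqst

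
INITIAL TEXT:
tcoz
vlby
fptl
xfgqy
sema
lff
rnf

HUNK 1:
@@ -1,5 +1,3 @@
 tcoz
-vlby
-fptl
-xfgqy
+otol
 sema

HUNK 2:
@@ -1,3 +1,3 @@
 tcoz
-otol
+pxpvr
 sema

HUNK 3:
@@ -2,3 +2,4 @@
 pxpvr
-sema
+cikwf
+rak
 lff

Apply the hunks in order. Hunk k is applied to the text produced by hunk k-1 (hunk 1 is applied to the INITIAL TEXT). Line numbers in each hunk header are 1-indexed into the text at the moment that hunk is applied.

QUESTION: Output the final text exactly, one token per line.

Hunk 1: at line 1 remove [vlby,fptl,xfgqy] add [otol] -> 5 lines: tcoz otol sema lff rnf
Hunk 2: at line 1 remove [otol] add [pxpvr] -> 5 lines: tcoz pxpvr sema lff rnf
Hunk 3: at line 2 remove [sema] add [cikwf,rak] -> 6 lines: tcoz pxpvr cikwf rak lff rnf

Answer: tcoz
pxpvr
cikwf
rak
lff
rnf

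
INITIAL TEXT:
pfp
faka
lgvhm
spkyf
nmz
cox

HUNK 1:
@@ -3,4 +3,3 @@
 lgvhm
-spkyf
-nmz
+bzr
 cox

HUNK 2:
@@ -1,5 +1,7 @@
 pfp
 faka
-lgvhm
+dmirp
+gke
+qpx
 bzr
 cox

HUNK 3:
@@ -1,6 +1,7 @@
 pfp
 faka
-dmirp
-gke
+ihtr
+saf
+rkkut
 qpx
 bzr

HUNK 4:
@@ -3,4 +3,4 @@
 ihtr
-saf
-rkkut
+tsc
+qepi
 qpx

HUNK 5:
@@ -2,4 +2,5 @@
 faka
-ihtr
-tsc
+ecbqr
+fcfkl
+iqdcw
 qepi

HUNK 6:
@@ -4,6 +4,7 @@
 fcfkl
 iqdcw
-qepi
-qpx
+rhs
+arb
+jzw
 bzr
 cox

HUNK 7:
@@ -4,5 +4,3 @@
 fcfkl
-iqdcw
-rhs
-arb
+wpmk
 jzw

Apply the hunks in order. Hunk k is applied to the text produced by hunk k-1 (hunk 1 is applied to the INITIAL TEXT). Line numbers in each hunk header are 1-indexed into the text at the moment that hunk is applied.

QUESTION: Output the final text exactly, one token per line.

Hunk 1: at line 3 remove [spkyf,nmz] add [bzr] -> 5 lines: pfp faka lgvhm bzr cox
Hunk 2: at line 1 remove [lgvhm] add [dmirp,gke,qpx] -> 7 lines: pfp faka dmirp gke qpx bzr cox
Hunk 3: at line 1 remove [dmirp,gke] add [ihtr,saf,rkkut] -> 8 lines: pfp faka ihtr saf rkkut qpx bzr cox
Hunk 4: at line 3 remove [saf,rkkut] add [tsc,qepi] -> 8 lines: pfp faka ihtr tsc qepi qpx bzr cox
Hunk 5: at line 2 remove [ihtr,tsc] add [ecbqr,fcfkl,iqdcw] -> 9 lines: pfp faka ecbqr fcfkl iqdcw qepi qpx bzr cox
Hunk 6: at line 4 remove [qepi,qpx] add [rhs,arb,jzw] -> 10 lines: pfp faka ecbqr fcfkl iqdcw rhs arb jzw bzr cox
Hunk 7: at line 4 remove [iqdcw,rhs,arb] add [wpmk] -> 8 lines: pfp faka ecbqr fcfkl wpmk jzw bzr cox

Answer: pfp
faka
ecbqr
fcfkl
wpmk
jzw
bzr
cox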